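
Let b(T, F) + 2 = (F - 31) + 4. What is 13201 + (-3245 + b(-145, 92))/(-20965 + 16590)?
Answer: 57757557/4375 ≈ 13202.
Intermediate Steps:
b(T, F) = -29 + F (b(T, F) = -2 + ((F - 31) + 4) = -2 + ((-31 + F) + 4) = -2 + (-27 + F) = -29 + F)
13201 + (-3245 + b(-145, 92))/(-20965 + 16590) = 13201 + (-3245 + (-29 + 92))/(-20965 + 16590) = 13201 + (-3245 + 63)/(-4375) = 13201 - 3182*(-1/4375) = 13201 + 3182/4375 = 57757557/4375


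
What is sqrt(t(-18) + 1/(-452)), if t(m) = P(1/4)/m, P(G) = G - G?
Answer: I*sqrt(113)/226 ≈ 0.047036*I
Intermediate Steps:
P(G) = 0
t(m) = 0 (t(m) = 0/m = 0)
sqrt(t(-18) + 1/(-452)) = sqrt(0 + 1/(-452)) = sqrt(0 - 1/452) = sqrt(-1/452) = I*sqrt(113)/226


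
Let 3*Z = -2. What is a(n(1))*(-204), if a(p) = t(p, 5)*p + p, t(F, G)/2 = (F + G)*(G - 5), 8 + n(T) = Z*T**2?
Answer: 1768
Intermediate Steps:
Z = -2/3 (Z = (1/3)*(-2) = -2/3 ≈ -0.66667)
n(T) = -8 - 2*T**2/3
t(F, G) = 2*(-5 + G)*(F + G) (t(F, G) = 2*((F + G)*(G - 5)) = 2*((F + G)*(-5 + G)) = 2*((-5 + G)*(F + G)) = 2*(-5 + G)*(F + G))
a(p) = p (a(p) = (-10*p - 10*5 + 2*5**2 + 2*p*5)*p + p = (-10*p - 50 + 2*25 + 10*p)*p + p = (-10*p - 50 + 50 + 10*p)*p + p = 0*p + p = 0 + p = p)
a(n(1))*(-204) = (-8 - 2/3*1**2)*(-204) = (-8 - 2/3*1)*(-204) = (-8 - 2/3)*(-204) = -26/3*(-204) = 1768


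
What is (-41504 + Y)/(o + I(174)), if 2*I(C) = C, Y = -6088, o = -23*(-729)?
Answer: -7932/2809 ≈ -2.8238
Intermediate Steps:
o = 16767
I(C) = C/2
(-41504 + Y)/(o + I(174)) = (-41504 - 6088)/(16767 + (1/2)*174) = -47592/(16767 + 87) = -47592/16854 = -47592*1/16854 = -7932/2809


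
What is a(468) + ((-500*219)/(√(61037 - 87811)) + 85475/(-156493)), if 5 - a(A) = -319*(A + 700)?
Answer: 58308736846/156493 + 54750*I*√26774/13387 ≈ 3.726e+5 + 669.2*I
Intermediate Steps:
a(A) = 223305 + 319*A (a(A) = 5 - (-319)*(A + 700) = 5 - (-319)*(700 + A) = 5 - (-223300 - 319*A) = 5 + (223300 + 319*A) = 223305 + 319*A)
a(468) + ((-500*219)/(√(61037 - 87811)) + 85475/(-156493)) = (223305 + 319*468) + ((-500*219)/(√(61037 - 87811)) + 85475/(-156493)) = (223305 + 149292) + (-109500*(-I*√26774/26774) + 85475*(-1/156493)) = 372597 + (-109500*(-I*√26774/26774) - 85475/156493) = 372597 + (-(-54750)*I*√26774/13387 - 85475/156493) = 372597 + (54750*I*√26774/13387 - 85475/156493) = 372597 + (-85475/156493 + 54750*I*√26774/13387) = 58308736846/156493 + 54750*I*√26774/13387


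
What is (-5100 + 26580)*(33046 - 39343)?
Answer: -135259560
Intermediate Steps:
(-5100 + 26580)*(33046 - 39343) = 21480*(-6297) = -135259560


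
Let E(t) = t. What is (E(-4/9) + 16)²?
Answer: 19600/81 ≈ 241.98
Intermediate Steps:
(E(-4/9) + 16)² = (-4/9 + 16)² = (140/9)² = 19600/81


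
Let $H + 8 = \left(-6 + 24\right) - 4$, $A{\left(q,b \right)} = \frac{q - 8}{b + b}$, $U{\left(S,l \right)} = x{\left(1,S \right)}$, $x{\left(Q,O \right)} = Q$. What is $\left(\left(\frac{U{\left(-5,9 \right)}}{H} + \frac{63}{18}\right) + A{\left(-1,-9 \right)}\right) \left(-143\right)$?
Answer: $- \frac{3575}{6} \approx -595.83$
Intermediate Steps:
$U{\left(S,l \right)} = 1$
$A{\left(q,b \right)} = \frac{-8 + q}{2 b}$
$H = 6$ ($H = -8 + \left(\left(-6 + 24\right) - 4\right) = -8 + \left(18 - 4\right) = -8 + 14 = 6$)
$\left(\left(\frac{U{\left(-5,9 \right)}}{H} + \frac{63}{18}\right) + A{\left(-1,-9 \right)}\right) \left(-143\right) = \left(\left(1 \cdot \frac{1}{6} + \frac{63}{18}\right) + \frac{-8 - 1}{2 \left(-9\right)}\right) \left(-143\right) = \left(\left(1 \cdot \frac{1}{6} + 63 \cdot \frac{1}{18}\right) + \frac{1}{2} \left(- \frac{1}{9}\right) \left(-9\right)\right) \left(-143\right) = \left(\left(\frac{1}{6} + \frac{7}{2}\right) + \frac{1}{2}\right) \left(-143\right) = \left(\frac{11}{3} + \frac{1}{2}\right) \left(-143\right) = \frac{25}{6} \left(-143\right) = - \frac{3575}{6}$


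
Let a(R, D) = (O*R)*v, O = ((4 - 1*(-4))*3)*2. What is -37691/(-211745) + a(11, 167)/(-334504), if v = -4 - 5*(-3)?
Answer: 1422246913/8853693685 ≈ 0.16064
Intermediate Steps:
O = 48 (O = ((4 + 4)*3)*2 = (8*3)*2 = 24*2 = 48)
v = 11 (v = -4 + 15 = 11)
a(R, D) = 528*R (a(R, D) = (48*R)*11 = 528*R)
-37691/(-211745) + a(11, 167)/(-334504) = -37691/(-211745) + (528*11)/(-334504) = -37691*(-1/211745) + 5808*(-1/334504) = 37691/211745 - 726/41813 = 1422246913/8853693685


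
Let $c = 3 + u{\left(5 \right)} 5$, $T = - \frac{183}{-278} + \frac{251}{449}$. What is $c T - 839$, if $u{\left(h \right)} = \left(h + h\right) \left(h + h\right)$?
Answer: $- \frac{28297323}{124822} \approx -226.7$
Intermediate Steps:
$T = \frac{151945}{124822}$ ($T = \left(-183\right) \left(- \frac{1}{278}\right) + 251 \cdot \frac{1}{449} = \frac{183}{278} + \frac{251}{449} = \frac{151945}{124822} \approx 1.2173$)
$u{\left(h \right)} = 4 h^{2}$ ($u{\left(h \right)} = 2 h 2 h = 4 h^{2}$)
$c = 503$ ($c = 3 + 4 \cdot 5^{2} \cdot 5 = 3 + 4 \cdot 25 \cdot 5 = 3 + 100 \cdot 5 = 3 + 500 = 503$)
$c T - 839 = 503 \cdot \frac{151945}{124822} - 839 = \frac{76428335}{124822} - 839 = - \frac{28297323}{124822}$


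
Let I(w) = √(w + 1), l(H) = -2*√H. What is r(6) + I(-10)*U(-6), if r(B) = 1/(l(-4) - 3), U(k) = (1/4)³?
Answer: -3/25 + 331*I/1600 ≈ -0.12 + 0.20688*I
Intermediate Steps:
U(k) = 1/64 (U(k) = (¼)³ = 1/64)
r(B) = (-3 + 4*I)/25 (r(B) = 1/(-4*I - 3) = 1/(-3 - 4*I) = (-3 + 4*I)/25)
I(w) = √(1 + w)
r(6) + I(-10)*U(-6) = (-3/25 + 4*I/25) + √(1 - 10)*(1/64) = (-3/25 + 4*I/25) + √(-9)*(1/64) = (-3/25 + 4*I/25) + (3*I)*(1/64) = (-3/25 + 4*I/25) + 3*I/64 = -3/25 + 331*I/1600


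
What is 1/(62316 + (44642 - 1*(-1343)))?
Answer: 1/108301 ≈ 9.2335e-6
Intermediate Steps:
1/(62316 + (44642 - 1*(-1343))) = 1/(62316 + (44642 + 1343)) = 1/(62316 + 45985) = 1/108301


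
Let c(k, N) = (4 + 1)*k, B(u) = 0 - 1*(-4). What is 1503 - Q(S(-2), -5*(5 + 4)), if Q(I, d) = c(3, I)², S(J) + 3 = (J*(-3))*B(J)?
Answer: 1278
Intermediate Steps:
B(u) = 4 (B(u) = 0 + 4 = 4)
c(k, N) = 5*k
S(J) = -3 - 12*J (S(J) = -3 + (J*(-3))*4 = -3 - 3*J*4 = -3 - 12*J)
Q(I, d) = 225 (Q(I, d) = (5*3)² = 15² = 225)
1503 - Q(S(-2), -5*(5 + 4)) = 1503 - 1*225 = 1503 - 225 = 1278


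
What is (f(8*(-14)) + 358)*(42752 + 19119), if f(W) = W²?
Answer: 798259642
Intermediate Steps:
(f(8*(-14)) + 358)*(42752 + 19119) = ((8*(-14))² + 358)*(42752 + 19119) = ((-112)² + 358)*61871 = (12544 + 358)*61871 = 12902*61871 = 798259642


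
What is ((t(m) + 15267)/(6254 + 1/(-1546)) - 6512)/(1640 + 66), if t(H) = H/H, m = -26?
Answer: -31469429684/8247386599 ≈ -3.8157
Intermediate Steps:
t(H) = 1
((t(m) + 15267)/(6254 + 1/(-1546)) - 6512)/(1640 + 66) = ((1 + 15267)/(6254 + 1/(-1546)) - 6512)/(1640 + 66) = (15268/(6254 - 1/1546) - 6512)/1706 = (15268/(9668683/1546) - 6512)*(1/1706) = (15268*(1546/9668683) - 6512)*(1/1706) = (23604328/9668683 - 6512)*(1/1706) = -62938859368/9668683*1/1706 = -31469429684/8247386599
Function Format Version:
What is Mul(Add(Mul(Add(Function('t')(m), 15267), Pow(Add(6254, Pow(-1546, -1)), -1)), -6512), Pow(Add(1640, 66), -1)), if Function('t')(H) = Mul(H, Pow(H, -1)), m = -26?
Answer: Rational(-31469429684, 8247386599) ≈ -3.8157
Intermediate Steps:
Function('t')(H) = 1
Mul(Add(Mul(Add(Function('t')(m), 15267), Pow(Add(6254, Pow(-1546, -1)), -1)), -6512), Pow(Add(1640, 66), -1)) = Mul(Add(Mul(Add(1, 15267), Pow(Add(6254, Pow(-1546, -1)), -1)), -6512), Pow(Add(1640, 66), -1)) = Mul(Add(Mul(15268, Pow(Add(6254, Rational(-1, 1546)), -1)), -6512), Pow(1706, -1)) = Mul(Add(Mul(15268, Pow(Rational(9668683, 1546), -1)), -6512), Rational(1, 1706)) = Mul(Add(Mul(15268, Rational(1546, 9668683)), -6512), Rational(1, 1706)) = Mul(Add(Rational(23604328, 9668683), -6512), Rational(1, 1706)) = Mul(Rational(-62938859368, 9668683), Rational(1, 1706)) = Rational(-31469429684, 8247386599)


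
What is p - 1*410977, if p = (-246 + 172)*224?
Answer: -427553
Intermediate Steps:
p = -16576 (p = -74*224 = -16576)
p - 1*410977 = -16576 - 1*410977 = -16576 - 410977 = -427553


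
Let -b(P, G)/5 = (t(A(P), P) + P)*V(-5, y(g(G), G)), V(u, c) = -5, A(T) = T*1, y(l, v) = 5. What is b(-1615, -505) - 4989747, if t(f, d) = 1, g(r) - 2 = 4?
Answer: -5030097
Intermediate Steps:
g(r) = 6 (g(r) = 2 + 4 = 6)
A(T) = T
b(P, G) = 25 + 25*P (b(P, G) = -5*(1 + P)*(-5) = -5*(-5 - 5*P) = 25 + 25*P)
b(-1615, -505) - 4989747 = (25 + 25*(-1615)) - 4989747 = (25 - 40375) - 4989747 = -40350 - 4989747 = -5030097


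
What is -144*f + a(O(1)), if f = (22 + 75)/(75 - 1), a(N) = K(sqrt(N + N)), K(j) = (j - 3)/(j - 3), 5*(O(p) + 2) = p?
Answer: -6947/37 ≈ -187.76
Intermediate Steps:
O(p) = -2 + p/5
K(j) = 1 (K(j) = (-3 + j)/(-3 + j) = 1)
a(N) = 1
f = 97/74 ≈ 1.3108
-144*f + a(O(1)) = -144*97/74 + 1 = -6984/37 + 1 = -6947/37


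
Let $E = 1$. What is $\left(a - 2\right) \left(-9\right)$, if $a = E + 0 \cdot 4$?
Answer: $9$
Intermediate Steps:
$a = 1$ ($a = 1 + 0 \cdot 4 = 1 + 0 = 1$)
$\left(a - 2\right) \left(-9\right) = \left(1 - 2\right) \left(-9\right) = \left(-1\right) \left(-9\right) = 9$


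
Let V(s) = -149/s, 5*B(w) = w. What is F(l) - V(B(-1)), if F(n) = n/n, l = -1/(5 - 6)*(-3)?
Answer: -744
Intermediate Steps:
B(w) = w/5
l = -3 (l = -1/(-1)*(-3) = -1*(-1)*(-3) = 1*(-3) = -3)
F(n) = 1
F(l) - V(B(-1)) = 1 - (-149)/((⅕)*(-1)) = 1 - (-149)/(-⅕) = 1 - (-149)*(-5) = 1 - 1*745 = 1 - 745 = -744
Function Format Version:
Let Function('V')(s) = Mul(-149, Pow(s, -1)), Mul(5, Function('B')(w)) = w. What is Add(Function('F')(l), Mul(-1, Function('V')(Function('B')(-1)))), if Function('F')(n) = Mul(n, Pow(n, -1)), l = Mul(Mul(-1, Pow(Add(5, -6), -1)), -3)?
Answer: -744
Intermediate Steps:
Function('B')(w) = Mul(Rational(1, 5), w)
l = -3 (l = Mul(Mul(-1, Pow(-1, -1)), -3) = Mul(Mul(-1, -1), -3) = Mul(1, -3) = -3)
Function('F')(n) = 1
Add(Function('F')(l), Mul(-1, Function('V')(Function('B')(-1)))) = Add(1, Mul(-1, Mul(-149, Pow(Mul(Rational(1, 5), -1), -1)))) = Add(1, Mul(-1, Mul(-149, Pow(Rational(-1, 5), -1)))) = Add(1, Mul(-1, Mul(-149, -5))) = Add(1, Mul(-1, 745)) = Add(1, -745) = -744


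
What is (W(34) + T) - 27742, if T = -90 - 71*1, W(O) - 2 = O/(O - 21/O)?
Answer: -31666479/1135 ≈ -27900.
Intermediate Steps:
W(O) = 2 + O/(O - 21/O)
T = -161 (T = -90 - 71 = -161)
(W(34) + T) - 27742 = (3*(-14 + 34**2)/(-21 + 34**2) - 161) - 27742 = (3*(-14 + 1156)/(-21 + 1156) - 161) - 27742 = (3*1142/1135 - 161) - 27742 = (3*(1/1135)*1142 - 161) - 27742 = (3426/1135 - 161) - 27742 = -179309/1135 - 27742 = -31666479/1135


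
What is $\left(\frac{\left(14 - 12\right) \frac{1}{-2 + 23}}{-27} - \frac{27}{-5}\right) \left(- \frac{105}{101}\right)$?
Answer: $- \frac{15299}{2727} \approx -5.6102$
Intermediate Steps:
$\left(\frac{\left(14 - 12\right) \frac{1}{-2 + 23}}{-27} - \frac{27}{-5}\right) \left(- \frac{105}{101}\right) = \left(\frac{2}{21} \left(- \frac{1}{27}\right) - - \frac{27}{5}\right) \left(\left(-105\right) \frac{1}{101}\right) = \left(2 \cdot \frac{1}{21} \left(- \frac{1}{27}\right) + \frac{27}{5}\right) \left(- \frac{105}{101}\right) = \left(\frac{2}{21} \left(- \frac{1}{27}\right) + \frac{27}{5}\right) \left(- \frac{105}{101}\right) = \left(- \frac{2}{567} + \frac{27}{5}\right) \left(- \frac{105}{101}\right) = \frac{15299}{2835} \left(- \frac{105}{101}\right) = - \frac{15299}{2727}$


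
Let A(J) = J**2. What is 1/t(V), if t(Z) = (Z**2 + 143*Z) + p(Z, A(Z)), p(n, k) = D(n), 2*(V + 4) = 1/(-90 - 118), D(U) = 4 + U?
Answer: -173056/96275711 ≈ -0.0017975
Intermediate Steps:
V = -1665/416 (V = -4 + 1/(2*(-90 - 118)) = -4 + (1/2)/(-208) = -4 + (1/2)*(-1/208) = -4 - 1/416 = -1665/416 ≈ -4.0024)
p(n, k) = 4 + n
t(Z) = 4 + Z**2 + 144*Z (t(Z) = (Z**2 + 143*Z) + (4 + Z) = 4 + Z**2 + 144*Z)
1/t(V) = 1/(4 + (-1665/416)**2 + 144*(-1665/416)) = 1/(4 + 2772225/173056 - 14985/26) = 1/(-96275711/173056) = -173056/96275711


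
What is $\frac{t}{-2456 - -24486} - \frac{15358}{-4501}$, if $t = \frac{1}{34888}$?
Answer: $\frac{1686270312803}{494198637520} \approx 3.4121$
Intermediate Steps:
$t = \frac{1}{34888} \approx 2.8663 \cdot 10^{-5}$
$\frac{t}{-2456 - -24486} - \frac{15358}{-4501} = \frac{1}{34888 \left(-2456 - -24486\right)} - \frac{15358}{-4501} = \frac{1}{34888 \left(-2456 + 24486\right)} - - \frac{2194}{643} = \frac{1}{34888 \cdot 22030} + \frac{2194}{643} = \frac{1}{34888} \cdot \frac{1}{22030} + \frac{2194}{643} = \frac{1}{768582640} + \frac{2194}{643} = \frac{1686270312803}{494198637520}$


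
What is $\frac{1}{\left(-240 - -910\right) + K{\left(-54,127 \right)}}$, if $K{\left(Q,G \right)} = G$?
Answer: $\frac{1}{797} \approx 0.0012547$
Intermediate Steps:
$\frac{1}{\left(-240 - -910\right) + K{\left(-54,127 \right)}} = \frac{1}{\left(-240 - -910\right) + 127} = \frac{1}{\left(-240 + 910\right) + 127} = \frac{1}{670 + 127} = \frac{1}{797}$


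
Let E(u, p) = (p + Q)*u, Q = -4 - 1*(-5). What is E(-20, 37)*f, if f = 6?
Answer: -4560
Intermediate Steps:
Q = 1 (Q = -4 + 5 = 1)
E(u, p) = u*(1 + p) (E(u, p) = (p + 1)*u = (1 + p)*u = u*(1 + p))
E(-20, 37)*f = -20*(1 + 37)*6 = -20*38*6 = -760*6 = -4560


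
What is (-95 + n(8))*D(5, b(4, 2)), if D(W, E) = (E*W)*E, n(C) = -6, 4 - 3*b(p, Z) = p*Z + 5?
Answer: -4545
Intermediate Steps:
b(p, Z) = -⅓ - Z*p/3 (b(p, Z) = 4/3 - (p*Z + 5)/3 = 4/3 - (Z*p + 5)/3 = 4/3 - (5 + Z*p)/3 = 4/3 + (-5/3 - Z*p/3) = -⅓ - Z*p/3)
D(W, E) = W*E²
(-95 + n(8))*D(5, b(4, 2)) = (-95 - 6)*(5*(-⅓ - ⅓*2*4)²) = -505*(-⅓ - 8/3)² = -505*(-3)² = -505*9 = -101*45 = -4545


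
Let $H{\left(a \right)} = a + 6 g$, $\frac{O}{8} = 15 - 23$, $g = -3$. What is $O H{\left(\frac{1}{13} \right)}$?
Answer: $\frac{14912}{13} \approx 1147.1$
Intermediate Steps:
$O = -64$ ($O = 8 \left(15 - 23\right) = 8 \left(-8\right) = -64$)
$H{\left(a \right)} = -18 + a$ ($H{\left(a \right)} = a + 6 \left(-3\right) = a - 18 = -18 + a$)
$O H{\left(\frac{1}{13} \right)} = - 64 \left(-18 + \frac{1}{13}\right) = \left(-64\right) \left(- \frac{233}{13}\right) = \frac{14912}{13}$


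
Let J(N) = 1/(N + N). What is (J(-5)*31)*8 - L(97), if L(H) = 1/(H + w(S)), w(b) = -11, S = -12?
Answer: -10669/430 ≈ -24.812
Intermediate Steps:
J(N) = 1/(2*N)
L(H) = 1/(-11 + H) (L(H) = 1/(H - 11) = 1/(-11 + H))
(J(-5)*31)*8 - L(97) = (((½)/(-5))*31)*8 - 1/(-11 + 97) = (((½)*(-⅕))*31)*8 - 1/86 = -⅒*31*8 - 1*1/86 = -31/10*8 - 1/86 = -124/5 - 1/86 = -10669/430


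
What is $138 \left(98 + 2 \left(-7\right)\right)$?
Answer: $11592$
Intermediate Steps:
$138 \left(98 + 2 \left(-7\right)\right) = 138 \left(98 - 14\right) = 138 \cdot 84 = 11592$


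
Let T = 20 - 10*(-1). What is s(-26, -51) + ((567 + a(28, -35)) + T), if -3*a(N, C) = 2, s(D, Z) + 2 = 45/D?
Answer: 46223/78 ≈ 592.60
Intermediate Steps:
s(D, Z) = -2 + 45/D
T = 30 (T = 20 + 10 = 30)
a(N, C) = -⅔ (a(N, C) = -⅓*2 = -⅔)
s(-26, -51) + ((567 + a(28, -35)) + T) = (-2 + 45/(-26)) + ((567 - ⅔) + 30) = (-2 + 45*(-1/26)) + (1699/3 + 30) = (-2 - 45/26) + 1789/3 = -97/26 + 1789/3 = 46223/78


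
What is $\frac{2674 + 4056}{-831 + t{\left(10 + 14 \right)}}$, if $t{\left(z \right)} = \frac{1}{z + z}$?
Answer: $- \frac{323040}{39887} \approx -8.0989$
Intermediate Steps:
$t{\left(z \right)} = \frac{1}{2 z}$
$\frac{2674 + 4056}{-831 + t{\left(10 + 14 \right)}} = \frac{2674 + 4056}{-831 + \frac{1}{2 \left(10 + 14\right)}} = \frac{6730}{-831 + \frac{1}{2 \cdot 24}} = \frac{6730}{-831 + \frac{1}{2} \cdot \frac{1}{24}} = \frac{6730}{-831 + \frac{1}{48}} = \frac{6730}{- \frac{39887}{48}} = 6730 \left(- \frac{48}{39887}\right) = - \frac{323040}{39887}$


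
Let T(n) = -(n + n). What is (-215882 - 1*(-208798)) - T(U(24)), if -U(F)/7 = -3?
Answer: -7042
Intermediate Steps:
U(F) = 21 (U(F) = -7*(-3) = 21)
T(n) = -2*n
(-215882 - 1*(-208798)) - T(U(24)) = (-215882 - 1*(-208798)) - (-2)*21 = (-215882 + 208798) - 1*(-42) = -7084 + 42 = -7042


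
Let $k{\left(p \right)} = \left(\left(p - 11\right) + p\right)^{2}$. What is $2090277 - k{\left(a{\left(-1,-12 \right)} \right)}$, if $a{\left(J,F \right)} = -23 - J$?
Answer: $2087252$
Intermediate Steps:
$k{\left(p \right)} = \left(-11 + 2 p\right)^{2}$ ($k{\left(p \right)} = \left(\left(-11 + p\right) + p\right)^{2} = \left(-11 + 2 p\right)^{2}$)
$2090277 - k{\left(a{\left(-1,-12 \right)} \right)} = 2090277 - \left(-11 + 2 \left(-23 - -1\right)\right)^{2} = 2090277 - \left(-11 + 2 \left(-23 + 1\right)\right)^{2} = 2090277 - \left(-11 + 2 \left(-22\right)\right)^{2} = 2090277 - \left(-11 - 44\right)^{2} = 2090277 - \left(-55\right)^{2} = 2090277 - 3025 = 2087252$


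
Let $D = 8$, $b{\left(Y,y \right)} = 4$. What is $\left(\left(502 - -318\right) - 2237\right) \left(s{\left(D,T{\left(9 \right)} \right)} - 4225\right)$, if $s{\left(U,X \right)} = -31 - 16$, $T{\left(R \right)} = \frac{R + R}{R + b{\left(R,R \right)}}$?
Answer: $6053424$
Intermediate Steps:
$T{\left(R \right)} = \frac{2 R}{4 + R}$ ($T{\left(R \right)} = \frac{R + R}{R + 4} = \frac{2 R}{4 + R}$)
$s{\left(U,X \right)} = -47$ ($s{\left(U,X \right)} = -31 - 16 = -47$)
$\left(\left(502 - -318\right) - 2237\right) \left(s{\left(D,T{\left(9 \right)} \right)} - 4225\right) = \left(\left(502 - -318\right) - 2237\right) \left(-47 - 4225\right) = \left(\left(502 + 318\right) - 2237\right) \left(-4272\right) = \left(820 - 2237\right) \left(-4272\right) = \left(-1417\right) \left(-4272\right) = 6053424$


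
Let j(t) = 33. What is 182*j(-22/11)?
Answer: 6006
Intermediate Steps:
182*j(-22/11) = 182*33 = 6006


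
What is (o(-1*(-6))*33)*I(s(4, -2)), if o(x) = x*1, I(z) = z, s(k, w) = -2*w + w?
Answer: 396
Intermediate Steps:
s(k, w) = -w
o(x) = x
(o(-1*(-6))*33)*I(s(4, -2)) = (-1*(-6)*33)*(-1*(-2)) = (6*33)*2 = 198*2 = 396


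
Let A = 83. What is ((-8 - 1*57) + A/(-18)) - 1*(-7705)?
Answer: 137437/18 ≈ 7635.4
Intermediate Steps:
((-8 - 1*57) + A/(-18)) - 1*(-7705) = ((-8 - 1*57) + 83/(-18)) - 1*(-7705) = ((-8 - 57) + 83*(-1/18)) + 7705 = (-65 - 83/18) + 7705 = -1253/18 + 7705 = 137437/18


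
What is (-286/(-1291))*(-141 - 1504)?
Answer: -470470/1291 ≈ -364.42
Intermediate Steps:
(-286/(-1291))*(-141 - 1504) = -286*(-1/1291)*(-1645) = (286/1291)*(-1645) = -470470/1291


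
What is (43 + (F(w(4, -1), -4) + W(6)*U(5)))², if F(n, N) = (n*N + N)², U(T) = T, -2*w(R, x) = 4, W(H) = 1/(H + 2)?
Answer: 227529/64 ≈ 3555.1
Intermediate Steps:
W(H) = 1/(2 + H)
w(R, x) = -2 (w(R, x) = -½*4 = -2)
F(n, N) = (N + N*n)² (F(n, N) = (N*n + N)² = (N + N*n)²)
(43 + (F(w(4, -1), -4) + W(6)*U(5)))² = (43 + ((-4)²*(1 - 2)² + 5/(2 + 6)))² = (43 + (16*(-1)² + 5/8))² = (43 + (16*1 + (⅛)*5))² = (43 + (16 + 5/8))² = (43 + 133/8)² = (477/8)² = 227529/64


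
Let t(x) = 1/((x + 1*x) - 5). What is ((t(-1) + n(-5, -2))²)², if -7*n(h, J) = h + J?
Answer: 1296/2401 ≈ 0.53977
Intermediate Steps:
n(h, J) = -J/7 - h/7 (n(h, J) = -(h + J)/7 = -(J + h)/7 = -J/7 - h/7)
t(x) = 1/(-5 + 2*x) (t(x) = 1/((x + x) - 5) = 1/(2*x - 5) = 1/(-5 + 2*x))
((t(-1) + n(-5, -2))²)² = ((1/(-5 + 2*(-1)) + (-⅐*(-2) - ⅐*(-5)))²)² = ((1/(-5 - 2) + (2/7 + 5/7))²)² = ((1/(-7) + 1)²)² = ((-⅐ + 1)²)² = ((6/7)²)² = (36/49)² = 1296/2401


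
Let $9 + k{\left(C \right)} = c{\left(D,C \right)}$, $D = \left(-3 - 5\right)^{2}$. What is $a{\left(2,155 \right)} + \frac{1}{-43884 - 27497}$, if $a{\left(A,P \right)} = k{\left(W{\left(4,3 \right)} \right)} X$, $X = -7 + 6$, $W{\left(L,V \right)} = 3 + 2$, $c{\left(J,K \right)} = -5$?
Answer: $\frac{999333}{71381} \approx 14.0$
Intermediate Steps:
$D = 64$ ($D = \left(-8\right)^{2} = 64$)
$W{\left(L,V \right)} = 5$
$k{\left(C \right)} = -14$ ($k{\left(C \right)} = -9 - 5 = -14$)
$X = -1$
$a{\left(A,P \right)} = 14$ ($a{\left(A,P \right)} = \left(-14\right) \left(-1\right) = 14$)
$a{\left(2,155 \right)} + \frac{1}{-43884 - 27497} = 14 + \frac{1}{-43884 - 27497} = 14 + \frac{1}{-71381} = 14 - \frac{1}{71381} = \frac{999333}{71381}$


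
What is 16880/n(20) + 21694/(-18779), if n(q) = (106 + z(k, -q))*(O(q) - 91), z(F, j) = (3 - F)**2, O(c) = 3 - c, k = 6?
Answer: -29321450/11661759 ≈ -2.5143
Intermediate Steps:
n(q) = -10120 - 115*q (n(q) = (106 + (-3 + 6)**2)*((3 - q) - 91) = (106 + 3**2)*(-88 - q) = (106 + 9)*(-88 - q) = 115*(-88 - q) = -10120 - 115*q)
16880/n(20) + 21694/(-18779) = 16880/(-10120 - 115*20) + 21694/(-18779) = 16880/(-10120 - 2300) + 21694*(-1/18779) = 16880/(-12420) - 21694/18779 = 16880*(-1/12420) - 21694/18779 = -844/621 - 21694/18779 = -29321450/11661759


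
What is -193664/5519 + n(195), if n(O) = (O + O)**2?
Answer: 839246236/5519 ≈ 1.5207e+5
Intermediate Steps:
n(O) = 4*O**2 (n(O) = (2*O)**2 = 4*O**2)
-193664/5519 + n(195) = -193664/5519 + 4*195**2 = -193664*1/5519 + 4*38025 = -193664/5519 + 152100 = 839246236/5519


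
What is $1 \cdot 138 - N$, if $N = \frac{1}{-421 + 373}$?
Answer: $\frac{6625}{48} \approx 138.02$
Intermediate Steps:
$N = - \frac{1}{48}$ ($N = \frac{1}{-48} = - \frac{1}{48} \approx -0.020833$)
$1 \cdot 138 - N = 1 \cdot 138 - - \frac{1}{48} = 138 + \frac{1}{48} = \frac{6625}{48}$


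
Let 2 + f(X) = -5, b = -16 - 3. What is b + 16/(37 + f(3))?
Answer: -277/15 ≈ -18.467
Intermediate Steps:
b = -19
f(X) = -7 (f(X) = -2 - 5 = -7)
b + 16/(37 + f(3)) = -19 + 16/(37 - 7) = -19 + 16/30 = -19 + (1/30)*16 = -19 + 8/15 = -277/15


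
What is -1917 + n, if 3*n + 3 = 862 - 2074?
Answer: -2322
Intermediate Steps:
n = -405 (n = -1 + (862 - 2074)/3 = -1 + (1/3)*(-1212) = -1 - 404 = -405)
-1917 + n = -1917 - 405 = -2322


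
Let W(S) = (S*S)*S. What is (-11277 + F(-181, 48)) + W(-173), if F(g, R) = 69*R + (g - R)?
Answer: -5185911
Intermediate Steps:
W(S) = S³ (W(S) = S²*S = S³)
F(g, R) = g + 68*R
(-11277 + F(-181, 48)) + W(-173) = (-11277 + (-181 + 68*48)) + (-173)³ = (-11277 + (-181 + 3264)) - 5177717 = (-11277 + 3083) - 5177717 = -8194 - 5177717 = -5185911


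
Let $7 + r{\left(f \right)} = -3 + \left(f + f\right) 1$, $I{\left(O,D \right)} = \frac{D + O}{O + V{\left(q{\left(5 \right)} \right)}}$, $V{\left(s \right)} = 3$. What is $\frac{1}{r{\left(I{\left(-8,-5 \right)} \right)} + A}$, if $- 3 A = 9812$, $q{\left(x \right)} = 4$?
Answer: $- \frac{15}{49132} \approx -0.0003053$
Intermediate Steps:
$I{\left(O,D \right)} = \frac{D + O}{3 + O}$ ($I{\left(O,D \right)} = \frac{D + O}{O + 3} = \frac{D + O}{3 + O}$)
$A = - \frac{9812}{3}$ ($A = \left(- \frac{1}{3}\right) 9812 = - \frac{9812}{3} \approx -3270.7$)
$r{\left(f \right)} = -10 + 2 f$ ($r{\left(f \right)} = -7 + \left(-3 + \left(f + f\right) 1\right) = -7 + \left(-3 + 2 f 1\right) = -7 + \left(-3 + 2 f\right) = -10 + 2 f$)
$\frac{1}{r{\left(I{\left(-8,-5 \right)} \right)} + A} = \frac{1}{\left(-10 + 2 \frac{-5 - 8}{3 - 8}\right) - \frac{9812}{3}} = \frac{1}{\left(-10 + 2 \frac{1}{-5} \left(-13\right)\right) - \frac{9812}{3}} = \frac{1}{\left(-10 + 2 \left(\left(- \frac{1}{5}\right) \left(-13\right)\right)\right) - \frac{9812}{3}} = \frac{1}{\left(-10 + 2 \cdot \frac{13}{5}\right) - \frac{9812}{3}} = \frac{1}{\left(-10 + \frac{26}{5}\right) - \frac{9812}{3}} = \frac{1}{- \frac{24}{5} - \frac{9812}{3}} = \frac{1}{- \frac{49132}{15}} = - \frac{15}{49132}$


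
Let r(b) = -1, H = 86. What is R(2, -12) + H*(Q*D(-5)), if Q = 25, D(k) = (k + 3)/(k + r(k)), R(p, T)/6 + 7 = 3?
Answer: 2078/3 ≈ 692.67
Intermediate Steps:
R(p, T) = -24 (R(p, T) = -42 + 6*3 = -42 + 18 = -24)
D(k) = (3 + k)/(-1 + k) (D(k) = (k + 3)/(k - 1) = (3 + k)/(-1 + k))
R(2, -12) + H*(Q*D(-5)) = -24 + 86*(25*((3 - 5)/(-1 - 5))) = -24 + 86*(25*(-2/(-6))) = -24 + 86*(25*(-⅙*(-2))) = -24 + 86*(25*(⅓)) = -24 + 86*(25/3) = -24 + 2150/3 = 2078/3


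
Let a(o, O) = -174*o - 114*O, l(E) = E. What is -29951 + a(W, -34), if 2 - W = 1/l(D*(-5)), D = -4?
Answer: -264143/10 ≈ -26414.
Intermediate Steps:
W = 39/20 (W = 2 - 1/((-4*(-5))) = 2 - 1/20 = 39/20 ≈ 1.9500)
-29951 + a(W, -34) = -29951 + (-174*39/20 - 114*(-34)) = -29951 + (-3393/10 + 3876) = -29951 + 35367/10 = -264143/10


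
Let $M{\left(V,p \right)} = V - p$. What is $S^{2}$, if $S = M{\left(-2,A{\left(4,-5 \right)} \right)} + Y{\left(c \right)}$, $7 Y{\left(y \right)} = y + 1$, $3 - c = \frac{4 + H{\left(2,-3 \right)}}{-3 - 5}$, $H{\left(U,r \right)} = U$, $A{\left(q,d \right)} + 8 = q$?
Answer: $\frac{5625}{784} \approx 7.1747$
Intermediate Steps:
$A{\left(q,d \right)} = -8 + q$
$c = \frac{15}{4}$ ($c = 3 - \frac{4 + 2}{-3 - 5} = 3 - \frac{6}{-8} = 3 - 6 \left(- \frac{1}{8}\right) = 3 - - \frac{3}{4} = 3 + \frac{3}{4} = \frac{15}{4} \approx 3.75$)
$Y{\left(y \right)} = \frac{1}{7} + \frac{y}{7}$ ($Y{\left(y \right)} = \frac{y + 1}{7} = \frac{1 + y}{7} = \frac{1}{7} + \frac{y}{7}$)
$S = \frac{75}{28}$ ($S = \left(-2 - \left(-8 + 4\right)\right) + \left(\frac{1}{7} + \frac{1}{7} \cdot \frac{15}{4}\right) = \left(-2 - -4\right) + \left(\frac{1}{7} + \frac{15}{28}\right) = \left(-2 + 4\right) + \frac{19}{28} = 2 + \frac{19}{28} = \frac{75}{28} \approx 2.6786$)
$S^{2} = \left(\frac{75}{28}\right)^{2} = \frac{5625}{784}$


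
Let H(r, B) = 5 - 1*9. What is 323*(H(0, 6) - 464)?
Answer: -151164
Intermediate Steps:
H(r, B) = -4 (H(r, B) = 5 - 9 = -4)
323*(H(0, 6) - 464) = 323*(-4 - 464) = 323*(-468) = -151164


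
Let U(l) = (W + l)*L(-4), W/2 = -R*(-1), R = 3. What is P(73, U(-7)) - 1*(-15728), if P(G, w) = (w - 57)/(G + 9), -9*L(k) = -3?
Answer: 1934458/123 ≈ 15727.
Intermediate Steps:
L(k) = ⅓ (L(k) = -⅑*(-3) = ⅓)
W = 6 (W = 2*(-1*3*(-1)) = 2*(-3*(-1)) = 2*3 = 6)
U(l) = 2 + l/3 (U(l) = (6 + l)*(⅓) = 2 + l/3)
P(G, w) = (-57 + w)/(9 + G)
P(73, U(-7)) - 1*(-15728) = (-57 + (2 + (⅓)*(-7)))/(9 + 73) - 1*(-15728) = (-57 + (2 - 7/3))/82 + 15728 = (-57 - ⅓)/82 + 15728 = (1/82)*(-172/3) + 15728 = -86/123 + 15728 = 1934458/123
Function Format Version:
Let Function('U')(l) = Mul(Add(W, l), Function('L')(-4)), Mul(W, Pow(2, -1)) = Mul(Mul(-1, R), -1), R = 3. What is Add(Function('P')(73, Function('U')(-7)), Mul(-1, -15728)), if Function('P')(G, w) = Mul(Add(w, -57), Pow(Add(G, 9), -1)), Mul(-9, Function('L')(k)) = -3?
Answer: Rational(1934458, 123) ≈ 15727.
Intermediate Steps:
Function('L')(k) = Rational(1, 3) (Function('L')(k) = Mul(Rational(-1, 9), -3) = Rational(1, 3))
W = 6 (W = Mul(2, Mul(Mul(-1, 3), -1)) = Mul(2, Mul(-3, -1)) = Mul(2, 3) = 6)
Function('U')(l) = Add(2, Mul(Rational(1, 3), l)) (Function('U')(l) = Mul(Add(6, l), Rational(1, 3)) = Add(2, Mul(Rational(1, 3), l)))
Function('P')(G, w) = Mul(Pow(Add(9, G), -1), Add(-57, w)) (Function('P')(G, w) = Mul(Add(-57, w), Pow(Add(9, G), -1)) = Mul(Pow(Add(9, G), -1), Add(-57, w)))
Add(Function('P')(73, Function('U')(-7)), Mul(-1, -15728)) = Add(Mul(Pow(Add(9, 73), -1), Add(-57, Add(2, Mul(Rational(1, 3), -7)))), Mul(-1, -15728)) = Add(Mul(Pow(82, -1), Add(-57, Add(2, Rational(-7, 3)))), 15728) = Add(Mul(Rational(1, 82), Add(-57, Rational(-1, 3))), 15728) = Add(Mul(Rational(1, 82), Rational(-172, 3)), 15728) = Add(Rational(-86, 123), 15728) = Rational(1934458, 123)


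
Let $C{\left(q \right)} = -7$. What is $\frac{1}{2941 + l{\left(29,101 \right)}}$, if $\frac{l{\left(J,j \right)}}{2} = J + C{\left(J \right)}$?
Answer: $\frac{1}{2985} \approx 0.00033501$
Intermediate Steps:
$l{\left(J,j \right)} = -14 + 2 J$ ($l{\left(J,j \right)} = 2 \left(J - 7\right) = 2 \left(-7 + J\right) = -14 + 2 J$)
$\frac{1}{2941 + l{\left(29,101 \right)}} = \frac{1}{2941 + \left(-14 + 2 \cdot 29\right)} = \frac{1}{2941 + \left(-14 + 58\right)} = \frac{1}{2941 + 44} = \frac{1}{2985}$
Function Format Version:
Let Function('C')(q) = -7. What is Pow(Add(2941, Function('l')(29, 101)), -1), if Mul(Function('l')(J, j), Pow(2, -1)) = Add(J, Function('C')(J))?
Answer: Rational(1, 2985) ≈ 0.00033501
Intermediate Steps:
Function('l')(J, j) = Add(-14, Mul(2, J)) (Function('l')(J, j) = Mul(2, Add(J, -7)) = Mul(2, Add(-7, J)) = Add(-14, Mul(2, J)))
Pow(Add(2941, Function('l')(29, 101)), -1) = Pow(Add(2941, Add(-14, Mul(2, 29))), -1) = Pow(Add(2941, Add(-14, 58)), -1) = Pow(Add(2941, 44), -1) = Pow(2985, -1) = Rational(1, 2985)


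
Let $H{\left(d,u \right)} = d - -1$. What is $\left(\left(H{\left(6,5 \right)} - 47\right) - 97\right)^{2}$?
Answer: $18769$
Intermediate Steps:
$H{\left(d,u \right)} = 1 + d$ ($H{\left(d,u \right)} = d + 1 = 1 + d$)
$\left(\left(H{\left(6,5 \right)} - 47\right) - 97\right)^{2} = \left(\left(\left(1 + 6\right) - 47\right) - 97\right)^{2} = \left(\left(7 - 47\right) - 97\right)^{2} = \left(-40 - 97\right)^{2} = \left(-137\right)^{2} = 18769$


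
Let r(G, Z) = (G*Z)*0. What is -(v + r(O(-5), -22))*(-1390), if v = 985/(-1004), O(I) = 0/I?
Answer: -684575/502 ≈ -1363.7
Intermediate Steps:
O(I) = 0
r(G, Z) = 0
v = -985/1004 (v = 985*(-1/1004) = -985/1004 ≈ -0.98108)
-(v + r(O(-5), -22))*(-1390) = -(-985/1004 + 0)*(-1390) = -(-985)*(-1390)/1004 = -1*684575/502 = -684575/502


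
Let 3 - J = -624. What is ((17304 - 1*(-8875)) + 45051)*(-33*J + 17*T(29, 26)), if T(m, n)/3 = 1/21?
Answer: -10315528600/7 ≈ -1.4736e+9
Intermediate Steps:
J = 627 (J = 3 - 1*(-624) = 3 + 624 = 627)
T(m, n) = 1/7 (T(m, n) = 3/21 = 3*(1/21) = 1/7)
((17304 - 1*(-8875)) + 45051)*(-33*J + 17*T(29, 26)) = ((17304 - 1*(-8875)) + 45051)*(-33*627 + 17*(1/7)) = ((17304 + 8875) + 45051)*(-20691 + 17/7) = (26179 + 45051)*(-144820/7) = 71230*(-144820/7) = -10315528600/7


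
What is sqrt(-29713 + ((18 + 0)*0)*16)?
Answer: I*sqrt(29713) ≈ 172.37*I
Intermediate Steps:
sqrt(-29713 + ((18 + 0)*0)*16) = sqrt(-29713 + (18*0)*16) = sqrt(-29713 + 0*16) = sqrt(-29713 + 0) = sqrt(-29713) = I*sqrt(29713)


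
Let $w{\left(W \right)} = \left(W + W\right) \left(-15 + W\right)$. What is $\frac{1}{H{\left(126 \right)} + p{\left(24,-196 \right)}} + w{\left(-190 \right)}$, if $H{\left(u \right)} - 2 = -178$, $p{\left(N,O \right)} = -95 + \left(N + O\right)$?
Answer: $\frac{34509699}{443} \approx 77900.0$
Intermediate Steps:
$p{\left(N,O \right)} = -95 + N + O$
$H{\left(u \right)} = -176$ ($H{\left(u \right)} = 2 - 178 = -176$)
$w{\left(W \right)} = 2 W \left(-15 + W\right)$
$\frac{1}{H{\left(126 \right)} + p{\left(24,-196 \right)}} + w{\left(-190 \right)} = \frac{1}{-176 - 267} + 2 \left(-190\right) \left(-15 - 190\right) = \frac{1}{-176 - 267} + 2 \left(-190\right) \left(-205\right) = \frac{1}{-443} + 77900 = - \frac{1}{443} + 77900 = \frac{34509699}{443}$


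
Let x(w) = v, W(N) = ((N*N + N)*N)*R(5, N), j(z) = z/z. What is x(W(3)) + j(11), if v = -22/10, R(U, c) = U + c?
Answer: -6/5 ≈ -1.2000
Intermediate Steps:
j(z) = 1
W(N) = N*(5 + N)*(N + N²) (W(N) = ((N*N + N)*N)*(5 + N) = ((N² + N)*N)*(5 + N) = ((N + N²)*N)*(5 + N) = (N*(N + N²))*(5 + N) = N*(5 + N)*(N + N²))
v = -11/5 (v = -22*⅒ = -11/5 ≈ -2.2000)
x(w) = -11/5
x(W(3)) + j(11) = -11/5 + 1 = -6/5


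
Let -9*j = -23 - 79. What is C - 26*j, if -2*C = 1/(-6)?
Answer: -3535/12 ≈ -294.58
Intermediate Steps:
C = 1/12 (C = -½/(-6) = -½*(-⅙) = 1/12 ≈ 0.083333)
j = 34/3 (j = -(-23 - 79)/9 = -⅑*(-102) = 34/3 ≈ 11.333)
C - 26*j = 1/12 - 26*34/3 = 1/12 - 884/3 = -3535/12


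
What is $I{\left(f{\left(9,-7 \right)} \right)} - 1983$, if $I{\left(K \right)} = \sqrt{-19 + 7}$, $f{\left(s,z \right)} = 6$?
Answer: $-1983 + 2 i \sqrt{3} \approx -1983.0 + 3.4641 i$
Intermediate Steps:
$I{\left(K \right)} = 2 i \sqrt{3}$ ($I{\left(K \right)} = \sqrt{-12} = 2 i \sqrt{3}$)
$I{\left(f{\left(9,-7 \right)} \right)} - 1983 = 2 i \sqrt{3} - 1983 = -1983 + 2 i \sqrt{3}$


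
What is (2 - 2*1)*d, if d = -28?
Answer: 0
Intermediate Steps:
(2 - 2*1)*d = (2 - 2*1)*(-28) = (2 - 2)*(-28) = 0*(-28) = 0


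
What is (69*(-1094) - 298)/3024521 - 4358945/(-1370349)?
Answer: 13079870161729/4144649327829 ≈ 3.1558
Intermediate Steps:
(69*(-1094) - 298)/3024521 - 4358945/(-1370349) = (-75486 - 298)*(1/3024521) - 4358945*(-1/1370349) = -75784*1/3024521 + 4358945/1370349 = -75784/3024521 + 4358945/1370349 = 13079870161729/4144649327829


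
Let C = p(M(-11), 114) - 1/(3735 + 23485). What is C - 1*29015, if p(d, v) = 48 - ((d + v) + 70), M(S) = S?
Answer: -793190801/27220 ≈ -29140.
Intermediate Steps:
p(d, v) = -22 - d - v (p(d, v) = 48 - (70 + d + v) = 48 + (-70 - d - v) = -22 - d - v)
C = -3402501/27220 (C = (-22 - 1*(-11) - 1*114) - 1/(3735 + 23485) = (-22 + 11 - 114) - 1/27220 = -125 - 1*1/27220 = -125 - 1/27220 = -3402501/27220 ≈ -125.00)
C - 1*29015 = -3402501/27220 - 1*29015 = -3402501/27220 - 29015 = -793190801/27220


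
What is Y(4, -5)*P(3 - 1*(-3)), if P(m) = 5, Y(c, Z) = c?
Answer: 20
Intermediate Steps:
Y(4, -5)*P(3 - 1*(-3)) = 4*5 = 20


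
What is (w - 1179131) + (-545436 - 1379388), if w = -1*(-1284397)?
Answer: -1819558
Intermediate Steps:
w = 1284397
(w - 1179131) + (-545436 - 1379388) = (1284397 - 1179131) + (-545436 - 1379388) = 105266 - 1924824 = -1819558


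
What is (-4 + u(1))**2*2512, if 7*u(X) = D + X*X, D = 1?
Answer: 1698112/49 ≈ 34655.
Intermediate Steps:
u(X) = 1/7 + X**2/7 (u(X) = (1 + X*X)/7 = (1 + X**2)/7 = 1/7 + X**2/7)
(-4 + u(1))**2*2512 = (-4 + (1/7 + (1/7)*1**2))**2*2512 = (-4 + (1/7 + (1/7)*1))**2*2512 = (-4 + (1/7 + 1/7))**2*2512 = (-4 + 2/7)**2*2512 = (-26/7)**2*2512 = (676/49)*2512 = 1698112/49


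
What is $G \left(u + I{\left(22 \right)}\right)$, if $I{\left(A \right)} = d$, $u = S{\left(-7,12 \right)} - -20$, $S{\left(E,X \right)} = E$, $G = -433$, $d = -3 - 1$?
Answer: $-3897$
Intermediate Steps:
$d = -4$
$u = 13$ ($u = -7 - -20 = -7 + 20 = 13$)
$I{\left(A \right)} = -4$
$G \left(u + I{\left(22 \right)}\right) = - 433 \left(13 - 4\right) = \left(-433\right) 9 = -3897$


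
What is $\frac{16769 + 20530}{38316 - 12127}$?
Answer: $\frac{37299}{26189} \approx 1.4242$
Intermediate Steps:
$\frac{16769 + 20530}{38316 - 12127} = \frac{37299}{26189}$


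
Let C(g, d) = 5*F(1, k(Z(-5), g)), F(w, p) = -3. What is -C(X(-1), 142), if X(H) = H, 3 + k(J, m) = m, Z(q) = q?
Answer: 15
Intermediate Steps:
k(J, m) = -3 + m
C(g, d) = -15 (C(g, d) = 5*(-3) = -15)
-C(X(-1), 142) = -1*(-15) = 15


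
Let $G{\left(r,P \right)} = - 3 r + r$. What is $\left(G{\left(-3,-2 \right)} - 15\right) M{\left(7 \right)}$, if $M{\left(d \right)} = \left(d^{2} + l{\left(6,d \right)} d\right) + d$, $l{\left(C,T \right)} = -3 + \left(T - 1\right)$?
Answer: $-693$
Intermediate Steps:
$G{\left(r,P \right)} = - 2 r$
$l{\left(C,T \right)} = -4 + T$ ($l{\left(C,T \right)} = -3 + \left(T - 1\right) = -3 + \left(-1 + T\right) = -4 + T$)
$M{\left(d \right)} = d + d^{2} + d \left(-4 + d\right)$ ($M{\left(d \right)} = \left(d^{2} + \left(-4 + d\right) d\right) + d = \left(d^{2} + d \left(-4 + d\right)\right) + d = d + d^{2} + d \left(-4 + d\right)$)
$\left(G{\left(-3,-2 \right)} - 15\right) M{\left(7 \right)} = \left(\left(-2\right) \left(-3\right) - 15\right) 7 \left(-3 + 2 \cdot 7\right) = \left(6 - 15\right) 7 \left(-3 + 14\right) = - 9 \cdot 7 \cdot 11 = \left(-9\right) 77 = -693$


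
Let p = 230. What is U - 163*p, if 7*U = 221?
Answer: -262209/7 ≈ -37458.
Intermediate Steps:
U = 221/7 (U = (⅐)*221 = 221/7 ≈ 31.571)
U - 163*p = 221/7 - 163*230 = 221/7 - 37490 = -262209/7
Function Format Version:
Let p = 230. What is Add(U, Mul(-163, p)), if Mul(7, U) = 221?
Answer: Rational(-262209, 7) ≈ -37458.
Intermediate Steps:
U = Rational(221, 7) (U = Mul(Rational(1, 7), 221) = Rational(221, 7) ≈ 31.571)
Add(U, Mul(-163, p)) = Add(Rational(221, 7), Mul(-163, 230)) = Add(Rational(221, 7), -37490) = Rational(-262209, 7)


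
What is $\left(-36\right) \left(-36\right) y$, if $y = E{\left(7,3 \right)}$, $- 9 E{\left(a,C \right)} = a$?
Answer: $-1008$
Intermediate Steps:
$E{\left(a,C \right)} = - \frac{a}{9}$
$y = - \frac{7}{9}$ ($y = \left(- \frac{1}{9}\right) 7 = - \frac{7}{9} \approx -0.77778$)
$\left(-36\right) \left(-36\right) y = \left(-36\right) \left(-36\right) \left(- \frac{7}{9}\right) = 1296 \left(- \frac{7}{9}\right) = -1008$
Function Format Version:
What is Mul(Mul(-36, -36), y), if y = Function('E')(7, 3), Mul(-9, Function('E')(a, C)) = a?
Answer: -1008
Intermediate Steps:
Function('E')(a, C) = Mul(Rational(-1, 9), a)
y = Rational(-7, 9) (y = Mul(Rational(-1, 9), 7) = Rational(-7, 9) ≈ -0.77778)
Mul(Mul(-36, -36), y) = Mul(Mul(-36, -36), Rational(-7, 9)) = Mul(1296, Rational(-7, 9)) = -1008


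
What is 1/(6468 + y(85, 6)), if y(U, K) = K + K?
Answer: 1/6480 ≈ 0.00015432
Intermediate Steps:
y(U, K) = 2*K
1/(6468 + y(85, 6)) = 1/(6468 + 2*6) = 1/(6468 + 12) = 1/6480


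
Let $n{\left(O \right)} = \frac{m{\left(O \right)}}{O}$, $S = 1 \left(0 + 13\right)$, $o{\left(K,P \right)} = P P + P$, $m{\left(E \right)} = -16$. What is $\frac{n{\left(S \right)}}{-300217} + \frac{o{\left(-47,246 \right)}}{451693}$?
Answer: $\frac{237150436690}{1762876925953} \approx 0.13452$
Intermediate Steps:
$o{\left(K,P \right)} = P + P^{2}$ ($o{\left(K,P \right)} = P^{2} + P = P + P^{2}$)
$S = 13$ ($S = 1 \cdot 13 = 13$)
$n{\left(O \right)} = - \frac{16}{O}$
$\frac{n{\left(S \right)}}{-300217} + \frac{o{\left(-47,246 \right)}}{451693} = \frac{\left(-16\right) \frac{1}{13}}{-300217} + \frac{246 \left(1 + 246\right)}{451693} = \left(-16\right) \frac{1}{13} \left(- \frac{1}{300217}\right) + 246 \cdot 247 \cdot \frac{1}{451693} = \left(- \frac{16}{13}\right) \left(- \frac{1}{300217}\right) + 60762 \cdot \frac{1}{451693} = \frac{16}{3902821} + \frac{60762}{451693} = \frac{237150436690}{1762876925953}$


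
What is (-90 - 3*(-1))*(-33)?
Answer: 2871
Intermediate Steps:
(-90 - 3*(-1))*(-33) = (-90 + 3)*(-33) = -87*(-33) = 2871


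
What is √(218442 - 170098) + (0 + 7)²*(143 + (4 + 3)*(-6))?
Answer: 4949 + 2*√12086 ≈ 5168.9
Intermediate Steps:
√(218442 - 170098) + (0 + 7)²*(143 + (4 + 3)*(-6)) = √48344 + 7²*(143 + 7*(-6)) = 2*√12086 + 49*(143 - 42) = 2*√12086 + 49*101 = 2*√12086 + 4949 = 4949 + 2*√12086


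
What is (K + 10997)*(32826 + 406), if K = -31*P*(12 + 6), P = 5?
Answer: 272735024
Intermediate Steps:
K = -2790 (K = -155*(12 + 6) = -155*18 = -31*90 = -2790)
(K + 10997)*(32826 + 406) = (-2790 + 10997)*(32826 + 406) = 8207*33232 = 272735024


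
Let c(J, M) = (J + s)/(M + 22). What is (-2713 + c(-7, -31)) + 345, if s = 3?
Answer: -21308/9 ≈ -2367.6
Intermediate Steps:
c(J, M) = (3 + J)/(22 + M) (c(J, M) = (J + 3)/(M + 22) = (3 + J)/(22 + M))
(-2713 + c(-7, -31)) + 345 = (-2713 + (3 - 7)/(22 - 31)) + 345 = (-2713 - 4/(-9)) + 345 = (-2713 - ⅑*(-4)) + 345 = (-2713 + 4/9) + 345 = -24413/9 + 345 = -21308/9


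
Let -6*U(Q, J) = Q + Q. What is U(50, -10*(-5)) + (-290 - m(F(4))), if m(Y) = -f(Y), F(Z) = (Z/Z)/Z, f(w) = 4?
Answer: -908/3 ≈ -302.67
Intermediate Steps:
F(Z) = 1/Z
m(Y) = -4 (m(Y) = -1*4 = -4)
U(Q, J) = -Q/3 (U(Q, J) = -(Q + Q)/6 = -Q/3)
U(50, -10*(-5)) + (-290 - m(F(4))) = -⅓*50 + (-290 - 1*(-4)) = -50/3 + (-290 + 4) = -50/3 - 286 = -908/3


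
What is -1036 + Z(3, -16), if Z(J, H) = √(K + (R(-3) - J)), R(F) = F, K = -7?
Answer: -1036 + I*√13 ≈ -1036.0 + 3.6056*I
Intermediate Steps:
Z(J, H) = √(-10 - J) (Z(J, H) = √(-7 + (-3 - J)) = √(-10 - J))
-1036 + Z(3, -16) = -1036 + √(-10 - 1*3) = -1036 + √(-10 - 3) = -1036 + √(-13) = -1036 + I*√13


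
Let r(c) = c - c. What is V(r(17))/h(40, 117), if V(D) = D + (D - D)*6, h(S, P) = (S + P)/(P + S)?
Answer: 0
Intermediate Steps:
h(S, P) = 1 (h(S, P) = (P + S)/(P + S) = 1)
r(c) = 0
V(D) = D (V(D) = D + 0*6 = D + 0 = D)
V(r(17))/h(40, 117) = 0/1 = 0*1 = 0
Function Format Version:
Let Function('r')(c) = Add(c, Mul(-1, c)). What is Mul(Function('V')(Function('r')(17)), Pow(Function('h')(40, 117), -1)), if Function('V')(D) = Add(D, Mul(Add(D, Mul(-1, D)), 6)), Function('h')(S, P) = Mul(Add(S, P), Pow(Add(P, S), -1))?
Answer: 0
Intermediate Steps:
Function('h')(S, P) = 1 (Function('h')(S, P) = Mul(Add(P, S), Pow(Add(P, S), -1)) = 1)
Function('r')(c) = 0
Function('V')(D) = D (Function('V')(D) = Add(D, Mul(0, 6)) = Add(D, 0) = D)
Mul(Function('V')(Function('r')(17)), Pow(Function('h')(40, 117), -1)) = Mul(0, Pow(1, -1)) = Mul(0, 1) = 0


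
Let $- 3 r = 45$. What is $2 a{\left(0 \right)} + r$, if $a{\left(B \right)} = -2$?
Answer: $-19$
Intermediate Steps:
$r = -15$ ($r = \left(- \frac{1}{3}\right) 45 = -15$)
$2 a{\left(0 \right)} + r = 2 \left(-2\right) - 15 = -4 - 15 = -19$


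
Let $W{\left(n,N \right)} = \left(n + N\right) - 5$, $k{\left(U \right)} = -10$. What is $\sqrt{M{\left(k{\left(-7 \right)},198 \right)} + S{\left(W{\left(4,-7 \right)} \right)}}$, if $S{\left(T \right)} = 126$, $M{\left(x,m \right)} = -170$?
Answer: $2 i \sqrt{11} \approx 6.6332 i$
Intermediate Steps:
$W{\left(n,N \right)} = -5 + N + n$ ($W{\left(n,N \right)} = \left(N + n\right) - 5 = -5 + N + n$)
$\sqrt{M{\left(k{\left(-7 \right)},198 \right)} + S{\left(W{\left(4,-7 \right)} \right)}} = \sqrt{-170 + 126} = \sqrt{-44} = 2 i \sqrt{11}$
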